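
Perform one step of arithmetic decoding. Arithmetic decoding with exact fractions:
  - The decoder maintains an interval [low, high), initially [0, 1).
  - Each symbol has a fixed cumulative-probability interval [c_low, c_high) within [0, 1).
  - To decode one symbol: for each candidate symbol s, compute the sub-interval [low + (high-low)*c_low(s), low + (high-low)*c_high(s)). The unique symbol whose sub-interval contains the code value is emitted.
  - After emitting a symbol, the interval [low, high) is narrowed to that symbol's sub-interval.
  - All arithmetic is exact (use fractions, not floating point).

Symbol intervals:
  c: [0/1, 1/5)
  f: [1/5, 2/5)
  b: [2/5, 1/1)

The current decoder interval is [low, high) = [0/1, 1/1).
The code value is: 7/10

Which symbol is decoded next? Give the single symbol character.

Interval width = high − low = 1/1 − 0/1 = 1/1
Scaled code = (code − low) / width = (7/10 − 0/1) / 1/1 = 7/10
  c: [0/1, 1/5) 
  f: [1/5, 2/5) 
  b: [2/5, 1/1) ← scaled code falls here ✓

Answer: b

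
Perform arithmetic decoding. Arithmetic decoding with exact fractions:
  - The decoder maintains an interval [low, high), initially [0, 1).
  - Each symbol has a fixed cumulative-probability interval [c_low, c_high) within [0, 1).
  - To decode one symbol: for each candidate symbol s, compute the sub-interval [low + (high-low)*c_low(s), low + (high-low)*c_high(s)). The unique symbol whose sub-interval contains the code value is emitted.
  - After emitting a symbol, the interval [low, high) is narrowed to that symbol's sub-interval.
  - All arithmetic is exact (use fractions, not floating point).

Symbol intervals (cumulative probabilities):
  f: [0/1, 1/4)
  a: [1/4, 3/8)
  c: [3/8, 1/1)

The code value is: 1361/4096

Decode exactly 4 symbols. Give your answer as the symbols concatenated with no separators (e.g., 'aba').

Answer: accf

Derivation:
Step 1: interval [0/1, 1/1), width = 1/1 - 0/1 = 1/1
  'f': [0/1 + 1/1*0/1, 0/1 + 1/1*1/4) = [0/1, 1/4)
  'a': [0/1 + 1/1*1/4, 0/1 + 1/1*3/8) = [1/4, 3/8) <- contains code 1361/4096
  'c': [0/1 + 1/1*3/8, 0/1 + 1/1*1/1) = [3/8, 1/1)
  emit 'a', narrow to [1/4, 3/8)
Step 2: interval [1/4, 3/8), width = 3/8 - 1/4 = 1/8
  'f': [1/4 + 1/8*0/1, 1/4 + 1/8*1/4) = [1/4, 9/32)
  'a': [1/4 + 1/8*1/4, 1/4 + 1/8*3/8) = [9/32, 19/64)
  'c': [1/4 + 1/8*3/8, 1/4 + 1/8*1/1) = [19/64, 3/8) <- contains code 1361/4096
  emit 'c', narrow to [19/64, 3/8)
Step 3: interval [19/64, 3/8), width = 3/8 - 19/64 = 5/64
  'f': [19/64 + 5/64*0/1, 19/64 + 5/64*1/4) = [19/64, 81/256)
  'a': [19/64 + 5/64*1/4, 19/64 + 5/64*3/8) = [81/256, 167/512)
  'c': [19/64 + 5/64*3/8, 19/64 + 5/64*1/1) = [167/512, 3/8) <- contains code 1361/4096
  emit 'c', narrow to [167/512, 3/8)
Step 4: interval [167/512, 3/8), width = 3/8 - 167/512 = 25/512
  'f': [167/512 + 25/512*0/1, 167/512 + 25/512*1/4) = [167/512, 693/2048) <- contains code 1361/4096
  'a': [167/512 + 25/512*1/4, 167/512 + 25/512*3/8) = [693/2048, 1411/4096)
  'c': [167/512 + 25/512*3/8, 167/512 + 25/512*1/1) = [1411/4096, 3/8)
  emit 'f', narrow to [167/512, 693/2048)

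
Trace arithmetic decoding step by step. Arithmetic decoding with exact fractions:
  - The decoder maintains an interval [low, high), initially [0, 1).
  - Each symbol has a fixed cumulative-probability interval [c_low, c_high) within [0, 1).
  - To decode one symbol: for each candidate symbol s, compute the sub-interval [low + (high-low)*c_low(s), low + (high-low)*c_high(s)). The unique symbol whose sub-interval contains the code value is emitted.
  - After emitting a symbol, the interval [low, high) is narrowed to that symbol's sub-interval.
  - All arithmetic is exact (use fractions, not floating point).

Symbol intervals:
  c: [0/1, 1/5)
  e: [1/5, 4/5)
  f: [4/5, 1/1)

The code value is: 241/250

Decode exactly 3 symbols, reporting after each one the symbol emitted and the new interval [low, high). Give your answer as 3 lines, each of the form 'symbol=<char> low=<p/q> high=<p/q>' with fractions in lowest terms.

Answer: symbol=f low=4/5 high=1/1
symbol=f low=24/25 high=1/1
symbol=c low=24/25 high=121/125

Derivation:
Step 1: interval [0/1, 1/1), width = 1/1 - 0/1 = 1/1
  'c': [0/1 + 1/1*0/1, 0/1 + 1/1*1/5) = [0/1, 1/5)
  'e': [0/1 + 1/1*1/5, 0/1 + 1/1*4/5) = [1/5, 4/5)
  'f': [0/1 + 1/1*4/5, 0/1 + 1/1*1/1) = [4/5, 1/1) <- contains code 241/250
  emit 'f', narrow to [4/5, 1/1)
Step 2: interval [4/5, 1/1), width = 1/1 - 4/5 = 1/5
  'c': [4/5 + 1/5*0/1, 4/5 + 1/5*1/5) = [4/5, 21/25)
  'e': [4/5 + 1/5*1/5, 4/5 + 1/5*4/5) = [21/25, 24/25)
  'f': [4/5 + 1/5*4/5, 4/5 + 1/5*1/1) = [24/25, 1/1) <- contains code 241/250
  emit 'f', narrow to [24/25, 1/1)
Step 3: interval [24/25, 1/1), width = 1/1 - 24/25 = 1/25
  'c': [24/25 + 1/25*0/1, 24/25 + 1/25*1/5) = [24/25, 121/125) <- contains code 241/250
  'e': [24/25 + 1/25*1/5, 24/25 + 1/25*4/5) = [121/125, 124/125)
  'f': [24/25 + 1/25*4/5, 24/25 + 1/25*1/1) = [124/125, 1/1)
  emit 'c', narrow to [24/25, 121/125)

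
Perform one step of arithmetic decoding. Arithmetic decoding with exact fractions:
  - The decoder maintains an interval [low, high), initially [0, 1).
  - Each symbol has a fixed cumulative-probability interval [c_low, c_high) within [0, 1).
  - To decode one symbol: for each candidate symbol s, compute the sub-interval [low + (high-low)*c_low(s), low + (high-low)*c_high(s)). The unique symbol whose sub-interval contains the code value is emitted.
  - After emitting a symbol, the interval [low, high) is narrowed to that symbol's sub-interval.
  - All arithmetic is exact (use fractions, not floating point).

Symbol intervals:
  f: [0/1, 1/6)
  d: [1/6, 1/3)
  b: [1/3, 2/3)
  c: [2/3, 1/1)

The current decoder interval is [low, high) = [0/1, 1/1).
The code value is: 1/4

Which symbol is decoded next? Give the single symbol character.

Interval width = high − low = 1/1 − 0/1 = 1/1
Scaled code = (code − low) / width = (1/4 − 0/1) / 1/1 = 1/4
  f: [0/1, 1/6) 
  d: [1/6, 1/3) ← scaled code falls here ✓
  b: [1/3, 2/3) 
  c: [2/3, 1/1) 

Answer: d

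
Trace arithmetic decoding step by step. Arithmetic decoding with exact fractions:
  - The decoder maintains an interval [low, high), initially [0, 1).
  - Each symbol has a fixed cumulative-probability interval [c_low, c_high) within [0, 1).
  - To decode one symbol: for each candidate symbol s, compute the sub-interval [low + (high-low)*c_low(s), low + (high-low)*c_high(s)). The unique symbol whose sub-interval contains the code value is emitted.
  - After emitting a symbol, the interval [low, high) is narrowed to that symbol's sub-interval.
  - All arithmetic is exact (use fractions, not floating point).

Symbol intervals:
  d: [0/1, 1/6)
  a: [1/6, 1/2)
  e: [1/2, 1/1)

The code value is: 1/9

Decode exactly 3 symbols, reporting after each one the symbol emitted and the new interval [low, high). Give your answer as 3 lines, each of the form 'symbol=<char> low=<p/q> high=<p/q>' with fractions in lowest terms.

Answer: symbol=d low=0/1 high=1/6
symbol=e low=1/12 high=1/6
symbol=a low=7/72 high=1/8

Derivation:
Step 1: interval [0/1, 1/1), width = 1/1 - 0/1 = 1/1
  'd': [0/1 + 1/1*0/1, 0/1 + 1/1*1/6) = [0/1, 1/6) <- contains code 1/9
  'a': [0/1 + 1/1*1/6, 0/1 + 1/1*1/2) = [1/6, 1/2)
  'e': [0/1 + 1/1*1/2, 0/1 + 1/1*1/1) = [1/2, 1/1)
  emit 'd', narrow to [0/1, 1/6)
Step 2: interval [0/1, 1/6), width = 1/6 - 0/1 = 1/6
  'd': [0/1 + 1/6*0/1, 0/1 + 1/6*1/6) = [0/1, 1/36)
  'a': [0/1 + 1/6*1/6, 0/1 + 1/6*1/2) = [1/36, 1/12)
  'e': [0/1 + 1/6*1/2, 0/1 + 1/6*1/1) = [1/12, 1/6) <- contains code 1/9
  emit 'e', narrow to [1/12, 1/6)
Step 3: interval [1/12, 1/6), width = 1/6 - 1/12 = 1/12
  'd': [1/12 + 1/12*0/1, 1/12 + 1/12*1/6) = [1/12, 7/72)
  'a': [1/12 + 1/12*1/6, 1/12 + 1/12*1/2) = [7/72, 1/8) <- contains code 1/9
  'e': [1/12 + 1/12*1/2, 1/12 + 1/12*1/1) = [1/8, 1/6)
  emit 'a', narrow to [7/72, 1/8)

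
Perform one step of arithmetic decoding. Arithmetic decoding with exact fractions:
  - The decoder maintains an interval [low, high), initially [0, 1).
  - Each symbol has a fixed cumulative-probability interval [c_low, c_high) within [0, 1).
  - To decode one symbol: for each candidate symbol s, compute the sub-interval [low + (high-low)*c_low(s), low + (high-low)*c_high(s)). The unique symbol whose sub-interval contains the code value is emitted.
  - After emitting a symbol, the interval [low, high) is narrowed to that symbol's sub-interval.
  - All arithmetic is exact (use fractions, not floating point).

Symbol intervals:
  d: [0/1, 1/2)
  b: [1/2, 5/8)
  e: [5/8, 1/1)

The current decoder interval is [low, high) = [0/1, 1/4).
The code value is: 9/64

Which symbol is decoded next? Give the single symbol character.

Interval width = high − low = 1/4 − 0/1 = 1/4
Scaled code = (code − low) / width = (9/64 − 0/1) / 1/4 = 9/16
  d: [0/1, 1/2) 
  b: [1/2, 5/8) ← scaled code falls here ✓
  e: [5/8, 1/1) 

Answer: b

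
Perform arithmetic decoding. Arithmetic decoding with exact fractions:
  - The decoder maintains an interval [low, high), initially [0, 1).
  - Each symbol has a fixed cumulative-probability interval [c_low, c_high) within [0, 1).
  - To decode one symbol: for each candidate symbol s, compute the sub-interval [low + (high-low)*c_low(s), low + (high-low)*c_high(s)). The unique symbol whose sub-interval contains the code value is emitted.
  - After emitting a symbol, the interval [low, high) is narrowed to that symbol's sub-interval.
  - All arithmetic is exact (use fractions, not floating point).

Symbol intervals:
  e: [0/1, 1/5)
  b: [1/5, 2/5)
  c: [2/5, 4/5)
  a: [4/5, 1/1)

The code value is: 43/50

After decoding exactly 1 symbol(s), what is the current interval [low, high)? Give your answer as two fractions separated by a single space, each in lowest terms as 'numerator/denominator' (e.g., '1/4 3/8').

Answer: 4/5 1/1

Derivation:
Step 1: interval [0/1, 1/1), width = 1/1 - 0/1 = 1/1
  'e': [0/1 + 1/1*0/1, 0/1 + 1/1*1/5) = [0/1, 1/5)
  'b': [0/1 + 1/1*1/5, 0/1 + 1/1*2/5) = [1/5, 2/5)
  'c': [0/1 + 1/1*2/5, 0/1 + 1/1*4/5) = [2/5, 4/5)
  'a': [0/1 + 1/1*4/5, 0/1 + 1/1*1/1) = [4/5, 1/1) <- contains code 43/50
  emit 'a', narrow to [4/5, 1/1)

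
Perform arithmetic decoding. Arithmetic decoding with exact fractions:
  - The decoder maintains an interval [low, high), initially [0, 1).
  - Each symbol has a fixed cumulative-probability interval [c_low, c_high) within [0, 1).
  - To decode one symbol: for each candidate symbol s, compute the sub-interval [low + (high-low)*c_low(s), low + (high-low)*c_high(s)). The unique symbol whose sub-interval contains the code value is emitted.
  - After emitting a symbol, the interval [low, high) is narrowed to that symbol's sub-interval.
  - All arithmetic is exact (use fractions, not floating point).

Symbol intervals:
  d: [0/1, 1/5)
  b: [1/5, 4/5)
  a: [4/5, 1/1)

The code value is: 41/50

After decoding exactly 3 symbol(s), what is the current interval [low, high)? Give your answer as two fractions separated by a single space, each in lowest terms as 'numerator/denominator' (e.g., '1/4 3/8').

Answer: 101/125 104/125

Derivation:
Step 1: interval [0/1, 1/1), width = 1/1 - 0/1 = 1/1
  'd': [0/1 + 1/1*0/1, 0/1 + 1/1*1/5) = [0/1, 1/5)
  'b': [0/1 + 1/1*1/5, 0/1 + 1/1*4/5) = [1/5, 4/5)
  'a': [0/1 + 1/1*4/5, 0/1 + 1/1*1/1) = [4/5, 1/1) <- contains code 41/50
  emit 'a', narrow to [4/5, 1/1)
Step 2: interval [4/5, 1/1), width = 1/1 - 4/5 = 1/5
  'd': [4/5 + 1/5*0/1, 4/5 + 1/5*1/5) = [4/5, 21/25) <- contains code 41/50
  'b': [4/5 + 1/5*1/5, 4/5 + 1/5*4/5) = [21/25, 24/25)
  'a': [4/5 + 1/5*4/5, 4/5 + 1/5*1/1) = [24/25, 1/1)
  emit 'd', narrow to [4/5, 21/25)
Step 3: interval [4/5, 21/25), width = 21/25 - 4/5 = 1/25
  'd': [4/5 + 1/25*0/1, 4/5 + 1/25*1/5) = [4/5, 101/125)
  'b': [4/5 + 1/25*1/5, 4/5 + 1/25*4/5) = [101/125, 104/125) <- contains code 41/50
  'a': [4/5 + 1/25*4/5, 4/5 + 1/25*1/1) = [104/125, 21/25)
  emit 'b', narrow to [101/125, 104/125)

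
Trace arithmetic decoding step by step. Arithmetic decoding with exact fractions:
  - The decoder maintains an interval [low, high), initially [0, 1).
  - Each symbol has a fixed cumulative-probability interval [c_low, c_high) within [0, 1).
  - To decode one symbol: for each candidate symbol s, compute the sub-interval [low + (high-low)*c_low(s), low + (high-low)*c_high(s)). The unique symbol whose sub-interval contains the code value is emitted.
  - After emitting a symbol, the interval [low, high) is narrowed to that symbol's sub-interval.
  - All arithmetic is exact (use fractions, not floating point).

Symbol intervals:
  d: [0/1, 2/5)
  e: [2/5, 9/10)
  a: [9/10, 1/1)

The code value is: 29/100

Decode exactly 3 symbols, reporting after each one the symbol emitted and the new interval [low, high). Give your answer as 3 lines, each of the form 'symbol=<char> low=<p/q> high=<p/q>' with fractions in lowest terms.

Step 1: interval [0/1, 1/1), width = 1/1 - 0/1 = 1/1
  'd': [0/1 + 1/1*0/1, 0/1 + 1/1*2/5) = [0/1, 2/5) <- contains code 29/100
  'e': [0/1 + 1/1*2/5, 0/1 + 1/1*9/10) = [2/5, 9/10)
  'a': [0/1 + 1/1*9/10, 0/1 + 1/1*1/1) = [9/10, 1/1)
  emit 'd', narrow to [0/1, 2/5)
Step 2: interval [0/1, 2/5), width = 2/5 - 0/1 = 2/5
  'd': [0/1 + 2/5*0/1, 0/1 + 2/5*2/5) = [0/1, 4/25)
  'e': [0/1 + 2/5*2/5, 0/1 + 2/5*9/10) = [4/25, 9/25) <- contains code 29/100
  'a': [0/1 + 2/5*9/10, 0/1 + 2/5*1/1) = [9/25, 2/5)
  emit 'e', narrow to [4/25, 9/25)
Step 3: interval [4/25, 9/25), width = 9/25 - 4/25 = 1/5
  'd': [4/25 + 1/5*0/1, 4/25 + 1/5*2/5) = [4/25, 6/25)
  'e': [4/25 + 1/5*2/5, 4/25 + 1/5*9/10) = [6/25, 17/50) <- contains code 29/100
  'a': [4/25 + 1/5*9/10, 4/25 + 1/5*1/1) = [17/50, 9/25)
  emit 'e', narrow to [6/25, 17/50)

Answer: symbol=d low=0/1 high=2/5
symbol=e low=4/25 high=9/25
symbol=e low=6/25 high=17/50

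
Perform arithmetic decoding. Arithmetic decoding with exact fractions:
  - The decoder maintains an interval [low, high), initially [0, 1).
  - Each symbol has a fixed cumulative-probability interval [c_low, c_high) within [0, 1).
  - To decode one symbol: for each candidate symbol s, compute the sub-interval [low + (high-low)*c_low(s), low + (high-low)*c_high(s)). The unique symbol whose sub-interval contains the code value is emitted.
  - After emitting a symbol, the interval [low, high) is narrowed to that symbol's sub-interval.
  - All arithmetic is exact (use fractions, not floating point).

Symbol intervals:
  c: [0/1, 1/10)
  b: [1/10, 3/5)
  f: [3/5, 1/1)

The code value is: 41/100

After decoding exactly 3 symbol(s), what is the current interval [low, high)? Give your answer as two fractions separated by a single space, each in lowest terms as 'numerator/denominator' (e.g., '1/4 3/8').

Answer: 2/5 21/50

Derivation:
Step 1: interval [0/1, 1/1), width = 1/1 - 0/1 = 1/1
  'c': [0/1 + 1/1*0/1, 0/1 + 1/1*1/10) = [0/1, 1/10)
  'b': [0/1 + 1/1*1/10, 0/1 + 1/1*3/5) = [1/10, 3/5) <- contains code 41/100
  'f': [0/1 + 1/1*3/5, 0/1 + 1/1*1/1) = [3/5, 1/1)
  emit 'b', narrow to [1/10, 3/5)
Step 2: interval [1/10, 3/5), width = 3/5 - 1/10 = 1/2
  'c': [1/10 + 1/2*0/1, 1/10 + 1/2*1/10) = [1/10, 3/20)
  'b': [1/10 + 1/2*1/10, 1/10 + 1/2*3/5) = [3/20, 2/5)
  'f': [1/10 + 1/2*3/5, 1/10 + 1/2*1/1) = [2/5, 3/5) <- contains code 41/100
  emit 'f', narrow to [2/5, 3/5)
Step 3: interval [2/5, 3/5), width = 3/5 - 2/5 = 1/5
  'c': [2/5 + 1/5*0/1, 2/5 + 1/5*1/10) = [2/5, 21/50) <- contains code 41/100
  'b': [2/5 + 1/5*1/10, 2/5 + 1/5*3/5) = [21/50, 13/25)
  'f': [2/5 + 1/5*3/5, 2/5 + 1/5*1/1) = [13/25, 3/5)
  emit 'c', narrow to [2/5, 21/50)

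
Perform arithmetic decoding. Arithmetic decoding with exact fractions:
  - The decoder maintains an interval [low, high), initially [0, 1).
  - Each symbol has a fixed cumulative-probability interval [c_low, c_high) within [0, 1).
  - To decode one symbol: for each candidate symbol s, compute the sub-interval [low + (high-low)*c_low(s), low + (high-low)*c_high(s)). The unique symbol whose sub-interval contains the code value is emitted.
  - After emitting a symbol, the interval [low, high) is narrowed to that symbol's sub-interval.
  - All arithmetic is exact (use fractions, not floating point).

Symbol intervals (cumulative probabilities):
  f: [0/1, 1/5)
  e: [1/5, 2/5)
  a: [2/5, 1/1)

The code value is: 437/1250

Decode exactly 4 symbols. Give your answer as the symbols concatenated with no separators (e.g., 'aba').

Step 1: interval [0/1, 1/1), width = 1/1 - 0/1 = 1/1
  'f': [0/1 + 1/1*0/1, 0/1 + 1/1*1/5) = [0/1, 1/5)
  'e': [0/1 + 1/1*1/5, 0/1 + 1/1*2/5) = [1/5, 2/5) <- contains code 437/1250
  'a': [0/1 + 1/1*2/5, 0/1 + 1/1*1/1) = [2/5, 1/1)
  emit 'e', narrow to [1/5, 2/5)
Step 2: interval [1/5, 2/5), width = 2/5 - 1/5 = 1/5
  'f': [1/5 + 1/5*0/1, 1/5 + 1/5*1/5) = [1/5, 6/25)
  'e': [1/5 + 1/5*1/5, 1/5 + 1/5*2/5) = [6/25, 7/25)
  'a': [1/5 + 1/5*2/5, 1/5 + 1/5*1/1) = [7/25, 2/5) <- contains code 437/1250
  emit 'a', narrow to [7/25, 2/5)
Step 3: interval [7/25, 2/5), width = 2/5 - 7/25 = 3/25
  'f': [7/25 + 3/25*0/1, 7/25 + 3/25*1/5) = [7/25, 38/125)
  'e': [7/25 + 3/25*1/5, 7/25 + 3/25*2/5) = [38/125, 41/125)
  'a': [7/25 + 3/25*2/5, 7/25 + 3/25*1/1) = [41/125, 2/5) <- contains code 437/1250
  emit 'a', narrow to [41/125, 2/5)
Step 4: interval [41/125, 2/5), width = 2/5 - 41/125 = 9/125
  'f': [41/125 + 9/125*0/1, 41/125 + 9/125*1/5) = [41/125, 214/625)
  'e': [41/125 + 9/125*1/5, 41/125 + 9/125*2/5) = [214/625, 223/625) <- contains code 437/1250
  'a': [41/125 + 9/125*2/5, 41/125 + 9/125*1/1) = [223/625, 2/5)
  emit 'e', narrow to [214/625, 223/625)

Answer: eaae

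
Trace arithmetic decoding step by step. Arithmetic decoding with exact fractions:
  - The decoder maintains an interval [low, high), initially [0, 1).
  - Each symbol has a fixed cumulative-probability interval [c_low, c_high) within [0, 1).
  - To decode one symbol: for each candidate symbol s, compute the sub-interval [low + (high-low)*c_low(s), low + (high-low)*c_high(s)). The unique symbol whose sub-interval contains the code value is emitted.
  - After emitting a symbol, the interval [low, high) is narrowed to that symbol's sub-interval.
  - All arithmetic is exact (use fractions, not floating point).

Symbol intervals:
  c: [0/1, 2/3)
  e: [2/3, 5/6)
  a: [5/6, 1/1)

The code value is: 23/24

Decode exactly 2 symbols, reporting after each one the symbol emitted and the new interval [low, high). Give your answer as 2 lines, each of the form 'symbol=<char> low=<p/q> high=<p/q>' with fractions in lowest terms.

Step 1: interval [0/1, 1/1), width = 1/1 - 0/1 = 1/1
  'c': [0/1 + 1/1*0/1, 0/1 + 1/1*2/3) = [0/1, 2/3)
  'e': [0/1 + 1/1*2/3, 0/1 + 1/1*5/6) = [2/3, 5/6)
  'a': [0/1 + 1/1*5/6, 0/1 + 1/1*1/1) = [5/6, 1/1) <- contains code 23/24
  emit 'a', narrow to [5/6, 1/1)
Step 2: interval [5/6, 1/1), width = 1/1 - 5/6 = 1/6
  'c': [5/6 + 1/6*0/1, 5/6 + 1/6*2/3) = [5/6, 17/18)
  'e': [5/6 + 1/6*2/3, 5/6 + 1/6*5/6) = [17/18, 35/36) <- contains code 23/24
  'a': [5/6 + 1/6*5/6, 5/6 + 1/6*1/1) = [35/36, 1/1)
  emit 'e', narrow to [17/18, 35/36)

Answer: symbol=a low=5/6 high=1/1
symbol=e low=17/18 high=35/36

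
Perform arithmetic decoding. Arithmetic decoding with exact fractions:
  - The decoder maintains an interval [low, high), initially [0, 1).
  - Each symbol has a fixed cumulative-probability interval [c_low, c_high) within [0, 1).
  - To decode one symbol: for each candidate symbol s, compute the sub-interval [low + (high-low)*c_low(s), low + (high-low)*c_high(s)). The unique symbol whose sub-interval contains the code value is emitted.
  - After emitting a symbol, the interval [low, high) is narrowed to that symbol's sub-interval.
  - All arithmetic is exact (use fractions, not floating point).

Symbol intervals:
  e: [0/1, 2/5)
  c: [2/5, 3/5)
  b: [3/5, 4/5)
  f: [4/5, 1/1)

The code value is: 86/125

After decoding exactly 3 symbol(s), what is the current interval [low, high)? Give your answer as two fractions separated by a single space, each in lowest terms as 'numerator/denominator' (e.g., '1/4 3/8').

Step 1: interval [0/1, 1/1), width = 1/1 - 0/1 = 1/1
  'e': [0/1 + 1/1*0/1, 0/1 + 1/1*2/5) = [0/1, 2/5)
  'c': [0/1 + 1/1*2/5, 0/1 + 1/1*3/5) = [2/5, 3/5)
  'b': [0/1 + 1/1*3/5, 0/1 + 1/1*4/5) = [3/5, 4/5) <- contains code 86/125
  'f': [0/1 + 1/1*4/5, 0/1 + 1/1*1/1) = [4/5, 1/1)
  emit 'b', narrow to [3/5, 4/5)
Step 2: interval [3/5, 4/5), width = 4/5 - 3/5 = 1/5
  'e': [3/5 + 1/5*0/1, 3/5 + 1/5*2/5) = [3/5, 17/25)
  'c': [3/5 + 1/5*2/5, 3/5 + 1/5*3/5) = [17/25, 18/25) <- contains code 86/125
  'b': [3/5 + 1/5*3/5, 3/5 + 1/5*4/5) = [18/25, 19/25)
  'f': [3/5 + 1/5*4/5, 3/5 + 1/5*1/1) = [19/25, 4/5)
  emit 'c', narrow to [17/25, 18/25)
Step 3: interval [17/25, 18/25), width = 18/25 - 17/25 = 1/25
  'e': [17/25 + 1/25*0/1, 17/25 + 1/25*2/5) = [17/25, 87/125) <- contains code 86/125
  'c': [17/25 + 1/25*2/5, 17/25 + 1/25*3/5) = [87/125, 88/125)
  'b': [17/25 + 1/25*3/5, 17/25 + 1/25*4/5) = [88/125, 89/125)
  'f': [17/25 + 1/25*4/5, 17/25 + 1/25*1/1) = [89/125, 18/25)
  emit 'e', narrow to [17/25, 87/125)

Answer: 17/25 87/125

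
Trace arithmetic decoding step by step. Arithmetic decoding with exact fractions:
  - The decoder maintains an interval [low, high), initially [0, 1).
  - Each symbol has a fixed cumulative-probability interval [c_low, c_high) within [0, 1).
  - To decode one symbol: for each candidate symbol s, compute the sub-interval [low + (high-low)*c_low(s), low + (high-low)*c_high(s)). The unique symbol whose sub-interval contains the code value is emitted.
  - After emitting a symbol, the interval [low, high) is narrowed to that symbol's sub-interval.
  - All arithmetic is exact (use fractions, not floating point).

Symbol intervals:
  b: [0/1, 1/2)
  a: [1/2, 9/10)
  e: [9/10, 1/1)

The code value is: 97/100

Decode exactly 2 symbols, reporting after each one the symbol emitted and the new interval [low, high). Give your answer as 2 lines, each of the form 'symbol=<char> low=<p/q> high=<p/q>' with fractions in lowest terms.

Step 1: interval [0/1, 1/1), width = 1/1 - 0/1 = 1/1
  'b': [0/1 + 1/1*0/1, 0/1 + 1/1*1/2) = [0/1, 1/2)
  'a': [0/1 + 1/1*1/2, 0/1 + 1/1*9/10) = [1/2, 9/10)
  'e': [0/1 + 1/1*9/10, 0/1 + 1/1*1/1) = [9/10, 1/1) <- contains code 97/100
  emit 'e', narrow to [9/10, 1/1)
Step 2: interval [9/10, 1/1), width = 1/1 - 9/10 = 1/10
  'b': [9/10 + 1/10*0/1, 9/10 + 1/10*1/2) = [9/10, 19/20)
  'a': [9/10 + 1/10*1/2, 9/10 + 1/10*9/10) = [19/20, 99/100) <- contains code 97/100
  'e': [9/10 + 1/10*9/10, 9/10 + 1/10*1/1) = [99/100, 1/1)
  emit 'a', narrow to [19/20, 99/100)

Answer: symbol=e low=9/10 high=1/1
symbol=a low=19/20 high=99/100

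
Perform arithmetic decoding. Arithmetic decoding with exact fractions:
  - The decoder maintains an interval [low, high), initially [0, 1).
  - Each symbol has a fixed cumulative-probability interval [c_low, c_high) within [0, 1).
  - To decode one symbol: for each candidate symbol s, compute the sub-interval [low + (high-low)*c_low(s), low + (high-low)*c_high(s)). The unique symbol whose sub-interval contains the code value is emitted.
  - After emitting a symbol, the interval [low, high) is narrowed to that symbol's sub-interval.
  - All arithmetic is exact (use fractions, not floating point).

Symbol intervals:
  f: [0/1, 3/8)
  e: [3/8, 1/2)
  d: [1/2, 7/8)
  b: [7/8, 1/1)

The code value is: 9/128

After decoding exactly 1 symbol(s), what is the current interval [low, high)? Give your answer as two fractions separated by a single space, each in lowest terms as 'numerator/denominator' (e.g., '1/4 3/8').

Answer: 0/1 3/8

Derivation:
Step 1: interval [0/1, 1/1), width = 1/1 - 0/1 = 1/1
  'f': [0/1 + 1/1*0/1, 0/1 + 1/1*3/8) = [0/1, 3/8) <- contains code 9/128
  'e': [0/1 + 1/1*3/8, 0/1 + 1/1*1/2) = [3/8, 1/2)
  'd': [0/1 + 1/1*1/2, 0/1 + 1/1*7/8) = [1/2, 7/8)
  'b': [0/1 + 1/1*7/8, 0/1 + 1/1*1/1) = [7/8, 1/1)
  emit 'f', narrow to [0/1, 3/8)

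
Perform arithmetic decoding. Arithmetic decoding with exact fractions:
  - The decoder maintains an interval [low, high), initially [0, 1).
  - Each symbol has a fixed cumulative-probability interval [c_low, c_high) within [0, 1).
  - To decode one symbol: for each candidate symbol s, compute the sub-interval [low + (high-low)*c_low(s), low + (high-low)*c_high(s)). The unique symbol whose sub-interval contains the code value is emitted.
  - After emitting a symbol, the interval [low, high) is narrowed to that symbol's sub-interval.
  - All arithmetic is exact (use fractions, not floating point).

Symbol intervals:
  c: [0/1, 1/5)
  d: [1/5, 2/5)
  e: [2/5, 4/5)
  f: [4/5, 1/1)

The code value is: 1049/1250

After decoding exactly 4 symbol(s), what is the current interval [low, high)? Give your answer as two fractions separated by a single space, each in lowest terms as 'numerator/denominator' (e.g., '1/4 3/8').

Answer: 524/625 21/25

Derivation:
Step 1: interval [0/1, 1/1), width = 1/1 - 0/1 = 1/1
  'c': [0/1 + 1/1*0/1, 0/1 + 1/1*1/5) = [0/1, 1/5)
  'd': [0/1 + 1/1*1/5, 0/1 + 1/1*2/5) = [1/5, 2/5)
  'e': [0/1 + 1/1*2/5, 0/1 + 1/1*4/5) = [2/5, 4/5)
  'f': [0/1 + 1/1*4/5, 0/1 + 1/1*1/1) = [4/5, 1/1) <- contains code 1049/1250
  emit 'f', narrow to [4/5, 1/1)
Step 2: interval [4/5, 1/1), width = 1/1 - 4/5 = 1/5
  'c': [4/5 + 1/5*0/1, 4/5 + 1/5*1/5) = [4/5, 21/25) <- contains code 1049/1250
  'd': [4/5 + 1/5*1/5, 4/5 + 1/5*2/5) = [21/25, 22/25)
  'e': [4/5 + 1/5*2/5, 4/5 + 1/5*4/5) = [22/25, 24/25)
  'f': [4/5 + 1/5*4/5, 4/5 + 1/5*1/1) = [24/25, 1/1)
  emit 'c', narrow to [4/5, 21/25)
Step 3: interval [4/5, 21/25), width = 21/25 - 4/5 = 1/25
  'c': [4/5 + 1/25*0/1, 4/5 + 1/25*1/5) = [4/5, 101/125)
  'd': [4/5 + 1/25*1/5, 4/5 + 1/25*2/5) = [101/125, 102/125)
  'e': [4/5 + 1/25*2/5, 4/5 + 1/25*4/5) = [102/125, 104/125)
  'f': [4/5 + 1/25*4/5, 4/5 + 1/25*1/1) = [104/125, 21/25) <- contains code 1049/1250
  emit 'f', narrow to [104/125, 21/25)
Step 4: interval [104/125, 21/25), width = 21/25 - 104/125 = 1/125
  'c': [104/125 + 1/125*0/1, 104/125 + 1/125*1/5) = [104/125, 521/625)
  'd': [104/125 + 1/125*1/5, 104/125 + 1/125*2/5) = [521/625, 522/625)
  'e': [104/125 + 1/125*2/5, 104/125 + 1/125*4/5) = [522/625, 524/625)
  'f': [104/125 + 1/125*4/5, 104/125 + 1/125*1/1) = [524/625, 21/25) <- contains code 1049/1250
  emit 'f', narrow to [524/625, 21/25)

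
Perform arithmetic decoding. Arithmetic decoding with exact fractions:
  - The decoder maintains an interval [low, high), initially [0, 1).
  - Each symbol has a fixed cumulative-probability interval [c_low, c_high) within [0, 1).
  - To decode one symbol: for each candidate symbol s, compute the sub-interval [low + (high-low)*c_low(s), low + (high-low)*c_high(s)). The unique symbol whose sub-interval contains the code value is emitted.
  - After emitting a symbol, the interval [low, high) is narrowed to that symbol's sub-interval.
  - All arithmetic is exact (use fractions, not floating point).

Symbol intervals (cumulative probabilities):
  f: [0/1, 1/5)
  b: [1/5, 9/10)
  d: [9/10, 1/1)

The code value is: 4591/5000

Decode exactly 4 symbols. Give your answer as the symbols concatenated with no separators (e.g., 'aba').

Step 1: interval [0/1, 1/1), width = 1/1 - 0/1 = 1/1
  'f': [0/1 + 1/1*0/1, 0/1 + 1/1*1/5) = [0/1, 1/5)
  'b': [0/1 + 1/1*1/5, 0/1 + 1/1*9/10) = [1/5, 9/10)
  'd': [0/1 + 1/1*9/10, 0/1 + 1/1*1/1) = [9/10, 1/1) <- contains code 4591/5000
  emit 'd', narrow to [9/10, 1/1)
Step 2: interval [9/10, 1/1), width = 1/1 - 9/10 = 1/10
  'f': [9/10 + 1/10*0/1, 9/10 + 1/10*1/5) = [9/10, 23/25) <- contains code 4591/5000
  'b': [9/10 + 1/10*1/5, 9/10 + 1/10*9/10) = [23/25, 99/100)
  'd': [9/10 + 1/10*9/10, 9/10 + 1/10*1/1) = [99/100, 1/1)
  emit 'f', narrow to [9/10, 23/25)
Step 3: interval [9/10, 23/25), width = 23/25 - 9/10 = 1/50
  'f': [9/10 + 1/50*0/1, 9/10 + 1/50*1/5) = [9/10, 113/125)
  'b': [9/10 + 1/50*1/5, 9/10 + 1/50*9/10) = [113/125, 459/500)
  'd': [9/10 + 1/50*9/10, 9/10 + 1/50*1/1) = [459/500, 23/25) <- contains code 4591/5000
  emit 'd', narrow to [459/500, 23/25)
Step 4: interval [459/500, 23/25), width = 23/25 - 459/500 = 1/500
  'f': [459/500 + 1/500*0/1, 459/500 + 1/500*1/5) = [459/500, 574/625) <- contains code 4591/5000
  'b': [459/500 + 1/500*1/5, 459/500 + 1/500*9/10) = [574/625, 4599/5000)
  'd': [459/500 + 1/500*9/10, 459/500 + 1/500*1/1) = [4599/5000, 23/25)
  emit 'f', narrow to [459/500, 574/625)

Answer: dfdf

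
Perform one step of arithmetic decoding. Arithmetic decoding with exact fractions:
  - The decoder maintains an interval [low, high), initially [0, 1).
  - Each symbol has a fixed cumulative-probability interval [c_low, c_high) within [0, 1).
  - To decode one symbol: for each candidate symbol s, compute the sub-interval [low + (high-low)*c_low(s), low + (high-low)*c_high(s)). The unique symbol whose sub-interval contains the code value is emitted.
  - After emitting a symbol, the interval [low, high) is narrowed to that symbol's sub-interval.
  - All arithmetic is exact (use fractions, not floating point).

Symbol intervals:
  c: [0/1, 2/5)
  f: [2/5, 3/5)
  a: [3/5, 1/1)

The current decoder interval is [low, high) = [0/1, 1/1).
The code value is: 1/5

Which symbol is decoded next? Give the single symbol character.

Interval width = high − low = 1/1 − 0/1 = 1/1
Scaled code = (code − low) / width = (1/5 − 0/1) / 1/1 = 1/5
  c: [0/1, 2/5) ← scaled code falls here ✓
  f: [2/5, 3/5) 
  a: [3/5, 1/1) 

Answer: c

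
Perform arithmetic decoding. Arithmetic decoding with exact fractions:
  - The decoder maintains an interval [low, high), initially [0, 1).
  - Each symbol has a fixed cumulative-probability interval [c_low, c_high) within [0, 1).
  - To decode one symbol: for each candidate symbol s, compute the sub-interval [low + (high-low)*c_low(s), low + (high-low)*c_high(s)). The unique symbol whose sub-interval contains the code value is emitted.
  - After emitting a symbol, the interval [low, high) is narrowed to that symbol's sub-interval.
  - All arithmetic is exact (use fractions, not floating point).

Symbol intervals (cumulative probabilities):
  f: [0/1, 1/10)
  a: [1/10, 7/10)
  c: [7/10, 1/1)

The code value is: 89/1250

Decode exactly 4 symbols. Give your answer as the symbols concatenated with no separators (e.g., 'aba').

Step 1: interval [0/1, 1/1), width = 1/1 - 0/1 = 1/1
  'f': [0/1 + 1/1*0/1, 0/1 + 1/1*1/10) = [0/1, 1/10) <- contains code 89/1250
  'a': [0/1 + 1/1*1/10, 0/1 + 1/1*7/10) = [1/10, 7/10)
  'c': [0/1 + 1/1*7/10, 0/1 + 1/1*1/1) = [7/10, 1/1)
  emit 'f', narrow to [0/1, 1/10)
Step 2: interval [0/1, 1/10), width = 1/10 - 0/1 = 1/10
  'f': [0/1 + 1/10*0/1, 0/1 + 1/10*1/10) = [0/1, 1/100)
  'a': [0/1 + 1/10*1/10, 0/1 + 1/10*7/10) = [1/100, 7/100)
  'c': [0/1 + 1/10*7/10, 0/1 + 1/10*1/1) = [7/100, 1/10) <- contains code 89/1250
  emit 'c', narrow to [7/100, 1/10)
Step 3: interval [7/100, 1/10), width = 1/10 - 7/100 = 3/100
  'f': [7/100 + 3/100*0/1, 7/100 + 3/100*1/10) = [7/100, 73/1000) <- contains code 89/1250
  'a': [7/100 + 3/100*1/10, 7/100 + 3/100*7/10) = [73/1000, 91/1000)
  'c': [7/100 + 3/100*7/10, 7/100 + 3/100*1/1) = [91/1000, 1/10)
  emit 'f', narrow to [7/100, 73/1000)
Step 4: interval [7/100, 73/1000), width = 73/1000 - 7/100 = 3/1000
  'f': [7/100 + 3/1000*0/1, 7/100 + 3/1000*1/10) = [7/100, 703/10000)
  'a': [7/100 + 3/1000*1/10, 7/100 + 3/1000*7/10) = [703/10000, 721/10000) <- contains code 89/1250
  'c': [7/100 + 3/1000*7/10, 7/100 + 3/1000*1/1) = [721/10000, 73/1000)
  emit 'a', narrow to [703/10000, 721/10000)

Answer: fcfa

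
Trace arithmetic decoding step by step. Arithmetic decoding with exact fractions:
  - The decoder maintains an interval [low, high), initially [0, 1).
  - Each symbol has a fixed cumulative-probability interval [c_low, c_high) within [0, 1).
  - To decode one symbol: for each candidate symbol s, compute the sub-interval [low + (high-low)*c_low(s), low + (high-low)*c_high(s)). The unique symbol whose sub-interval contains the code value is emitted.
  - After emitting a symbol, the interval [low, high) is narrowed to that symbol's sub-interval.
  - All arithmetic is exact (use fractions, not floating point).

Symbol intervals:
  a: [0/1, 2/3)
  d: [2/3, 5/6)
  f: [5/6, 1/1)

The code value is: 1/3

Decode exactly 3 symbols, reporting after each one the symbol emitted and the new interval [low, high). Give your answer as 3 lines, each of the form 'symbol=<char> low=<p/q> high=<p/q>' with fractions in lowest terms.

Answer: symbol=a low=0/1 high=2/3
symbol=a low=0/1 high=4/9
symbol=d low=8/27 high=10/27

Derivation:
Step 1: interval [0/1, 1/1), width = 1/1 - 0/1 = 1/1
  'a': [0/1 + 1/1*0/1, 0/1 + 1/1*2/3) = [0/1, 2/3) <- contains code 1/3
  'd': [0/1 + 1/1*2/3, 0/1 + 1/1*5/6) = [2/3, 5/6)
  'f': [0/1 + 1/1*5/6, 0/1 + 1/1*1/1) = [5/6, 1/1)
  emit 'a', narrow to [0/1, 2/3)
Step 2: interval [0/1, 2/3), width = 2/3 - 0/1 = 2/3
  'a': [0/1 + 2/3*0/1, 0/1 + 2/3*2/3) = [0/1, 4/9) <- contains code 1/3
  'd': [0/1 + 2/3*2/3, 0/1 + 2/3*5/6) = [4/9, 5/9)
  'f': [0/1 + 2/3*5/6, 0/1 + 2/3*1/1) = [5/9, 2/3)
  emit 'a', narrow to [0/1, 4/9)
Step 3: interval [0/1, 4/9), width = 4/9 - 0/1 = 4/9
  'a': [0/1 + 4/9*0/1, 0/1 + 4/9*2/3) = [0/1, 8/27)
  'd': [0/1 + 4/9*2/3, 0/1 + 4/9*5/6) = [8/27, 10/27) <- contains code 1/3
  'f': [0/1 + 4/9*5/6, 0/1 + 4/9*1/1) = [10/27, 4/9)
  emit 'd', narrow to [8/27, 10/27)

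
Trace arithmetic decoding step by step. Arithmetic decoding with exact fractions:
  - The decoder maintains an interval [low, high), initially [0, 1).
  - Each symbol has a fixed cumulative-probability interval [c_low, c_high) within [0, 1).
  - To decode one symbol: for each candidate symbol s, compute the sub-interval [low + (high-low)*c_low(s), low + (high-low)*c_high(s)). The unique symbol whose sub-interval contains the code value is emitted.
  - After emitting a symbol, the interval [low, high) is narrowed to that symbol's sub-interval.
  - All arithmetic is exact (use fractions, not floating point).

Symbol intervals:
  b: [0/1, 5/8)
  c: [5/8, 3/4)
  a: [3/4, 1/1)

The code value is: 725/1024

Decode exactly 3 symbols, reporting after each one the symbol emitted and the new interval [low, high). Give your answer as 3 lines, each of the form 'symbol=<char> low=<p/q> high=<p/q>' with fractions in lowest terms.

Answer: symbol=c low=5/8 high=3/4
symbol=c low=45/64 high=23/32
symbol=b low=45/64 high=365/512

Derivation:
Step 1: interval [0/1, 1/1), width = 1/1 - 0/1 = 1/1
  'b': [0/1 + 1/1*0/1, 0/1 + 1/1*5/8) = [0/1, 5/8)
  'c': [0/1 + 1/1*5/8, 0/1 + 1/1*3/4) = [5/8, 3/4) <- contains code 725/1024
  'a': [0/1 + 1/1*3/4, 0/1 + 1/1*1/1) = [3/4, 1/1)
  emit 'c', narrow to [5/8, 3/4)
Step 2: interval [5/8, 3/4), width = 3/4 - 5/8 = 1/8
  'b': [5/8 + 1/8*0/1, 5/8 + 1/8*5/8) = [5/8, 45/64)
  'c': [5/8 + 1/8*5/8, 5/8 + 1/8*3/4) = [45/64, 23/32) <- contains code 725/1024
  'a': [5/8 + 1/8*3/4, 5/8 + 1/8*1/1) = [23/32, 3/4)
  emit 'c', narrow to [45/64, 23/32)
Step 3: interval [45/64, 23/32), width = 23/32 - 45/64 = 1/64
  'b': [45/64 + 1/64*0/1, 45/64 + 1/64*5/8) = [45/64, 365/512) <- contains code 725/1024
  'c': [45/64 + 1/64*5/8, 45/64 + 1/64*3/4) = [365/512, 183/256)
  'a': [45/64 + 1/64*3/4, 45/64 + 1/64*1/1) = [183/256, 23/32)
  emit 'b', narrow to [45/64, 365/512)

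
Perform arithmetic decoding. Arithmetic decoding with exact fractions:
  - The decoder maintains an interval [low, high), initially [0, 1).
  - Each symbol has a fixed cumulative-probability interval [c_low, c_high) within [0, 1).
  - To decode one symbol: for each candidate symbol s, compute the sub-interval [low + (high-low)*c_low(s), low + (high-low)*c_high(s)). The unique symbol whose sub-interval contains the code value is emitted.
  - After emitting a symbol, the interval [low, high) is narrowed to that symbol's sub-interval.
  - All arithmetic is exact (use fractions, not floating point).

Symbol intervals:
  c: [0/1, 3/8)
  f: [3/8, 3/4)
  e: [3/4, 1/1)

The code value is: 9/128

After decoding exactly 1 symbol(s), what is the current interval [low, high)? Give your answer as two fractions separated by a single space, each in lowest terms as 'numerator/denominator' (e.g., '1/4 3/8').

Answer: 0/1 3/8

Derivation:
Step 1: interval [0/1, 1/1), width = 1/1 - 0/1 = 1/1
  'c': [0/1 + 1/1*0/1, 0/1 + 1/1*3/8) = [0/1, 3/8) <- contains code 9/128
  'f': [0/1 + 1/1*3/8, 0/1 + 1/1*3/4) = [3/8, 3/4)
  'e': [0/1 + 1/1*3/4, 0/1 + 1/1*1/1) = [3/4, 1/1)
  emit 'c', narrow to [0/1, 3/8)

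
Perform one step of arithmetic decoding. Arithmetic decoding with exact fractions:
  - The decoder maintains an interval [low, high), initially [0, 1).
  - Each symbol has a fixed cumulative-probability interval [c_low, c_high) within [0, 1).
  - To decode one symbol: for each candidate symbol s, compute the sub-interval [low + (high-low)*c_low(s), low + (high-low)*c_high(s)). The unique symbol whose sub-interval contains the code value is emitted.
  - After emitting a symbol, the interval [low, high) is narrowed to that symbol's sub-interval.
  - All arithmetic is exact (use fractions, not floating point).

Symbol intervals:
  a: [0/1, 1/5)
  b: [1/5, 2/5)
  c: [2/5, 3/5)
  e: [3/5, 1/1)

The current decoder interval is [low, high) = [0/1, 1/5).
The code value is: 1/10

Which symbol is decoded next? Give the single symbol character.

Answer: c

Derivation:
Interval width = high − low = 1/5 − 0/1 = 1/5
Scaled code = (code − low) / width = (1/10 − 0/1) / 1/5 = 1/2
  a: [0/1, 1/5) 
  b: [1/5, 2/5) 
  c: [2/5, 3/5) ← scaled code falls here ✓
  e: [3/5, 1/1) 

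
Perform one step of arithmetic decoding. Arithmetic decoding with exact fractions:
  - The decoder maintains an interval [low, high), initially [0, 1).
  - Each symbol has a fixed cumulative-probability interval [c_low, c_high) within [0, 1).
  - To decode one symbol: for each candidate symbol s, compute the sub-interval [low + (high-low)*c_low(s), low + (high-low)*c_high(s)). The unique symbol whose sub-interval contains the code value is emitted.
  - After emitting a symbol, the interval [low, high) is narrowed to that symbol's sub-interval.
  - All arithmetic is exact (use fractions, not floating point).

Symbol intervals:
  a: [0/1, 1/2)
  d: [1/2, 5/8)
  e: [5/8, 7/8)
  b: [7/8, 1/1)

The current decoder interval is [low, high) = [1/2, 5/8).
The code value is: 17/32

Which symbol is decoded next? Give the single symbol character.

Answer: a

Derivation:
Interval width = high − low = 5/8 − 1/2 = 1/8
Scaled code = (code − low) / width = (17/32 − 1/2) / 1/8 = 1/4
  a: [0/1, 1/2) ← scaled code falls here ✓
  d: [1/2, 5/8) 
  e: [5/8, 7/8) 
  b: [7/8, 1/1) 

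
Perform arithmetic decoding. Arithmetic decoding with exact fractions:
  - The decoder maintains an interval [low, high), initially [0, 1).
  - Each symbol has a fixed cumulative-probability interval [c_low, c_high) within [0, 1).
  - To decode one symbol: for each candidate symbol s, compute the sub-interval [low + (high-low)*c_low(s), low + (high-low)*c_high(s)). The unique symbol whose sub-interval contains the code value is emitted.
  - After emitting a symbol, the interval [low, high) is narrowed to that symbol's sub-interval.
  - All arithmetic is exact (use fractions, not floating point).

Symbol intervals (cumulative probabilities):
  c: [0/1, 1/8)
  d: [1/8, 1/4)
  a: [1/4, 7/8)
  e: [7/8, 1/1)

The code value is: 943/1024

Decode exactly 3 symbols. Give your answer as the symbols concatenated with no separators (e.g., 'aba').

Step 1: interval [0/1, 1/1), width = 1/1 - 0/1 = 1/1
  'c': [0/1 + 1/1*0/1, 0/1 + 1/1*1/8) = [0/1, 1/8)
  'd': [0/1 + 1/1*1/8, 0/1 + 1/1*1/4) = [1/8, 1/4)
  'a': [0/1 + 1/1*1/4, 0/1 + 1/1*7/8) = [1/4, 7/8)
  'e': [0/1 + 1/1*7/8, 0/1 + 1/1*1/1) = [7/8, 1/1) <- contains code 943/1024
  emit 'e', narrow to [7/8, 1/1)
Step 2: interval [7/8, 1/1), width = 1/1 - 7/8 = 1/8
  'c': [7/8 + 1/8*0/1, 7/8 + 1/8*1/8) = [7/8, 57/64)
  'd': [7/8 + 1/8*1/8, 7/8 + 1/8*1/4) = [57/64, 29/32)
  'a': [7/8 + 1/8*1/4, 7/8 + 1/8*7/8) = [29/32, 63/64) <- contains code 943/1024
  'e': [7/8 + 1/8*7/8, 7/8 + 1/8*1/1) = [63/64, 1/1)
  emit 'a', narrow to [29/32, 63/64)
Step 3: interval [29/32, 63/64), width = 63/64 - 29/32 = 5/64
  'c': [29/32 + 5/64*0/1, 29/32 + 5/64*1/8) = [29/32, 469/512)
  'd': [29/32 + 5/64*1/8, 29/32 + 5/64*1/4) = [469/512, 237/256) <- contains code 943/1024
  'a': [29/32 + 5/64*1/4, 29/32 + 5/64*7/8) = [237/256, 499/512)
  'e': [29/32 + 5/64*7/8, 29/32 + 5/64*1/1) = [499/512, 63/64)
  emit 'd', narrow to [469/512, 237/256)

Answer: ead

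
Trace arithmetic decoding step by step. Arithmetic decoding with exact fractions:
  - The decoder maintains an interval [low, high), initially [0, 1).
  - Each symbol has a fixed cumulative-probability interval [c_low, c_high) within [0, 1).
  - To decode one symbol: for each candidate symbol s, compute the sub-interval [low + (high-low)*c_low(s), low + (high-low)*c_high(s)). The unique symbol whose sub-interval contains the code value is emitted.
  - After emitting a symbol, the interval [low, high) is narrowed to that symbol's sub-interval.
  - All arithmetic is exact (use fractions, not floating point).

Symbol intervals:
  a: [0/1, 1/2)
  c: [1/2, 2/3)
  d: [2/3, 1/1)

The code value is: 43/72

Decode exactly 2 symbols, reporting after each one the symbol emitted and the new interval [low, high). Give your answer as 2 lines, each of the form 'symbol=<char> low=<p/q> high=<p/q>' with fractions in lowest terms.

Step 1: interval [0/1, 1/1), width = 1/1 - 0/1 = 1/1
  'a': [0/1 + 1/1*0/1, 0/1 + 1/1*1/2) = [0/1, 1/2)
  'c': [0/1 + 1/1*1/2, 0/1 + 1/1*2/3) = [1/2, 2/3) <- contains code 43/72
  'd': [0/1 + 1/1*2/3, 0/1 + 1/1*1/1) = [2/3, 1/1)
  emit 'c', narrow to [1/2, 2/3)
Step 2: interval [1/2, 2/3), width = 2/3 - 1/2 = 1/6
  'a': [1/2 + 1/6*0/1, 1/2 + 1/6*1/2) = [1/2, 7/12)
  'c': [1/2 + 1/6*1/2, 1/2 + 1/6*2/3) = [7/12, 11/18) <- contains code 43/72
  'd': [1/2 + 1/6*2/3, 1/2 + 1/6*1/1) = [11/18, 2/3)
  emit 'c', narrow to [7/12, 11/18)

Answer: symbol=c low=1/2 high=2/3
symbol=c low=7/12 high=11/18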